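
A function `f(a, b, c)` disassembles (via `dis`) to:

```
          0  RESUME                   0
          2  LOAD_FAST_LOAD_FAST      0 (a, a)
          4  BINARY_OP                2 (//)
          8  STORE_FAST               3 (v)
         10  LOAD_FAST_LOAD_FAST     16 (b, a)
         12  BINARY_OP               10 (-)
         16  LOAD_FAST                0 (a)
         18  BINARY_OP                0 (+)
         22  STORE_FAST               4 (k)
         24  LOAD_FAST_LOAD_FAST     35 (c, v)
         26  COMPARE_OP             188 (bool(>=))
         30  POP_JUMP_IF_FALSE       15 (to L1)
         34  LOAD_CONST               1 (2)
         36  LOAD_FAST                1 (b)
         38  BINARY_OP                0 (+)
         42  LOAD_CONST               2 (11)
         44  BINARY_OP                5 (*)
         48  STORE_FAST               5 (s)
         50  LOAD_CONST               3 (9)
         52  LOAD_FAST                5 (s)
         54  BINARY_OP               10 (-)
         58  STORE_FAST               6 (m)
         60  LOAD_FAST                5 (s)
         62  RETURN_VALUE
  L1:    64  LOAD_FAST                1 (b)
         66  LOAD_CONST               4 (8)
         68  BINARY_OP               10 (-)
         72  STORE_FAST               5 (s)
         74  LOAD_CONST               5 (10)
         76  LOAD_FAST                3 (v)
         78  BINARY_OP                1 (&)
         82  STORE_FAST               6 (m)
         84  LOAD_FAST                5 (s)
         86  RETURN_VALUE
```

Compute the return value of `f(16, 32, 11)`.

LOAD_FAST_LOAD_FAST a,a → push 16,16. Stack: [16, 16]
BINARY_OP // → 16 // 16 = 1. Stack: [1]
STORE_FAST v → v=1. Stack: []
LOAD_FAST_LOAD_FAST b,a → push 32,16. Stack: [32, 16]
BINARY_OP - → 32 - 16 = 16. Stack: [16]
LOAD_FAST a → push 16. Stack: [16, 16]
BINARY_OP + → 16 + 16 = 32. Stack: [32]
STORE_FAST k → k=32. Stack: []
LOAD_FAST_LOAD_FAST c,v → push 11,1. Stack: [11, 1]
COMPARE_OP bool(>=) → 11 vs 1 = True. Stack: [True]
POP_JUMP_IF_FALSE → pop True; no jump. Stack: []
LOAD_CONST → push 2. Stack: [2]
LOAD_FAST b → push 32. Stack: [2, 32]
BINARY_OP + → 2 + 32 = 34. Stack: [34]
LOAD_CONST → push 11. Stack: [34, 11]
BINARY_OP * → 34 * 11 = 374. Stack: [374]
STORE_FAST s → s=374. Stack: []
LOAD_CONST → push 9. Stack: [9]
LOAD_FAST s → push 374. Stack: [9, 374]
BINARY_OP - → 9 - 374 = -365. Stack: [-365]
STORE_FAST m → m=-365. Stack: []
LOAD_FAST s → push 374. Stack: [374]
RETURN_VALUE → return 374.

374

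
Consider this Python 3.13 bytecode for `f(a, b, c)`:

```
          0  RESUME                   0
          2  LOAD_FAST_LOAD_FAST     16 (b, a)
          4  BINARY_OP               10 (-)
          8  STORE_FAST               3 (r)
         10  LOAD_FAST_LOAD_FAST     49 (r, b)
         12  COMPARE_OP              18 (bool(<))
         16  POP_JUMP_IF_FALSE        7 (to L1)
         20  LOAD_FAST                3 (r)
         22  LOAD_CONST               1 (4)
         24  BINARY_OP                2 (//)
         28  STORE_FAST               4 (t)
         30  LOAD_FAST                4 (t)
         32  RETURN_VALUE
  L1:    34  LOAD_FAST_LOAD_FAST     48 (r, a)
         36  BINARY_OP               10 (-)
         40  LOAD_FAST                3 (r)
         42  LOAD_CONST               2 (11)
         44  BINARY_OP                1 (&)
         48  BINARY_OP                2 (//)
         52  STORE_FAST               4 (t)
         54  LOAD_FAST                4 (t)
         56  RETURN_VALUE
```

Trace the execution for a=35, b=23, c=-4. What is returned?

LOAD_FAST_LOAD_FAST b,a → push 23,35. Stack: [23, 35]
BINARY_OP - → 23 - 35 = -12. Stack: [-12]
STORE_FAST r → r=-12. Stack: []
LOAD_FAST_LOAD_FAST r,b → push -12,23. Stack: [-12, 23]
COMPARE_OP bool(<) → -12 vs 23 = True. Stack: [True]
POP_JUMP_IF_FALSE → pop True; no jump. Stack: []
LOAD_FAST r → push -12. Stack: [-12]
LOAD_CONST → push 4. Stack: [-12, 4]
BINARY_OP // → -12 // 4 = -3. Stack: [-3]
STORE_FAST t → t=-3. Stack: []
LOAD_FAST t → push -3. Stack: [-3]
RETURN_VALUE → return -3.

-3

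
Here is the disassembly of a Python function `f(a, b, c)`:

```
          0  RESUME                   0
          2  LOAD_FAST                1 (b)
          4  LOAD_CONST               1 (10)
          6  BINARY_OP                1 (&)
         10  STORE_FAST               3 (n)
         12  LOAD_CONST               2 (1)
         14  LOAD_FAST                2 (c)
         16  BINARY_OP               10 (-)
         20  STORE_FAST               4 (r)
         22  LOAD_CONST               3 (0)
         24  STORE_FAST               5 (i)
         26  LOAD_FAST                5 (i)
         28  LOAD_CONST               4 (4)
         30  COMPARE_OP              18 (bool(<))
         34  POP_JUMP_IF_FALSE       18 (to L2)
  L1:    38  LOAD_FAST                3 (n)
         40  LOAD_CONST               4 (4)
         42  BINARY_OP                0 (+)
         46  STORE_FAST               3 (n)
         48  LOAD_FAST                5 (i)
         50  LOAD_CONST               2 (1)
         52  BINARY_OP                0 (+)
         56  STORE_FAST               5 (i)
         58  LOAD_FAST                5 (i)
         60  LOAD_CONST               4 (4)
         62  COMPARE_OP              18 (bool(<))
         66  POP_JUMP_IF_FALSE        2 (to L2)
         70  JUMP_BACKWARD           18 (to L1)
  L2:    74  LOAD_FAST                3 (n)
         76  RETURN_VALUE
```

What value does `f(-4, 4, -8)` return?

LOAD_FAST b → push 4. Stack: [4]
LOAD_CONST → push 10. Stack: [4, 10]
BINARY_OP & → 4 & 10 = 0. Stack: [0]
STORE_FAST n → n=0. Stack: []
LOAD_CONST → push 1. Stack: [1]
LOAD_FAST c → push -8. Stack: [1, -8]
BINARY_OP - → 1 - -8 = 9. Stack: [9]
STORE_FAST r → r=9. Stack: []
LOAD_CONST → push 0. Stack: [0]
STORE_FAST i → i=0. Stack: []
LOAD_FAST i → push 0. Stack: [0]
LOAD_CONST → push 4. Stack: [0, 4]
COMPARE_OP bool(<) → 0 vs 4 = True. Stack: [True]
POP_JUMP_IF_FALSE → pop True; no jump. Stack: []
LOAD_FAST n → push 0. Stack: [0]
LOAD_CONST → push 4. Stack: [0, 4]
BINARY_OP + → 0 + 4 = 4. Stack: [4]
STORE_FAST n → n=4. Stack: []
LOAD_FAST i → push 0. Stack: [0]
LOAD_CONST → push 1. Stack: [0, 1]
BINARY_OP + → 0 + 1 = 1. Stack: [1]
STORE_FAST i → i=1. Stack: []
LOAD_FAST i → push 1. Stack: [1]
LOAD_CONST → push 4. Stack: [1, 4]
COMPARE_OP bool(<) → 1 vs 4 = True. Stack: [True]
POP_JUMP_IF_FALSE → pop True; no jump. Stack: []
LOAD_FAST n → push 4. Stack: [4]
LOAD_CONST → push 4. Stack: [4, 4]
BINARY_OP + → 4 + 4 = 8. Stack: [8]
STORE_FAST n → n=8. Stack: []
LOAD_FAST i → push 1. Stack: [1]
LOAD_CONST → push 1. Stack: [1, 1]
BINARY_OP + → 1 + 1 = 2. Stack: [2]
STORE_FAST i → i=2. Stack: []
LOAD_FAST i → push 2. Stack: [2]
LOAD_CONST → push 4. Stack: [2, 4]
COMPARE_OP bool(<) → 2 vs 4 = True. Stack: [True]
POP_JUMP_IF_FALSE → pop True; no jump. Stack: []
LOAD_FAST n → push 8. Stack: [8]
LOAD_CONST → push 4. Stack: [8, 4]
BINARY_OP + → 8 + 4 = 12. Stack: [12]
STORE_FAST n → n=12. Stack: []
LOAD_FAST i → push 2. Stack: [2]
LOAD_CONST → push 1. Stack: [2, 1]
BINARY_OP + → 2 + 1 = 3. Stack: [3]
STORE_FAST i → i=3. Stack: []
LOAD_FAST i → push 3. Stack: [3]
LOAD_CONST → push 4. Stack: [3, 4]
COMPARE_OP bool(<) → 3 vs 4 = True. Stack: [True]
POP_JUMP_IF_FALSE → pop True; no jump. Stack: []
LOAD_FAST n → push 12. Stack: [12]
LOAD_CONST → push 4. Stack: [12, 4]
BINARY_OP + → 12 + 4 = 16. Stack: [16]
STORE_FAST n → n=16. Stack: []
LOAD_FAST i → push 3. Stack: [3]
LOAD_CONST → push 1. Stack: [3, 1]
BINARY_OP + → 3 + 1 = 4. Stack: [4]
STORE_FAST i → i=4. Stack: []
LOAD_FAST i → push 4. Stack: [4]
LOAD_CONST → push 4. Stack: [4, 4]
COMPARE_OP bool(<) → 4 vs 4 = False. Stack: [False]
POP_JUMP_IF_FALSE → pop False; jump. Stack: []
LOAD_FAST n → push 16. Stack: [16]
RETURN_VALUE → return 16.

16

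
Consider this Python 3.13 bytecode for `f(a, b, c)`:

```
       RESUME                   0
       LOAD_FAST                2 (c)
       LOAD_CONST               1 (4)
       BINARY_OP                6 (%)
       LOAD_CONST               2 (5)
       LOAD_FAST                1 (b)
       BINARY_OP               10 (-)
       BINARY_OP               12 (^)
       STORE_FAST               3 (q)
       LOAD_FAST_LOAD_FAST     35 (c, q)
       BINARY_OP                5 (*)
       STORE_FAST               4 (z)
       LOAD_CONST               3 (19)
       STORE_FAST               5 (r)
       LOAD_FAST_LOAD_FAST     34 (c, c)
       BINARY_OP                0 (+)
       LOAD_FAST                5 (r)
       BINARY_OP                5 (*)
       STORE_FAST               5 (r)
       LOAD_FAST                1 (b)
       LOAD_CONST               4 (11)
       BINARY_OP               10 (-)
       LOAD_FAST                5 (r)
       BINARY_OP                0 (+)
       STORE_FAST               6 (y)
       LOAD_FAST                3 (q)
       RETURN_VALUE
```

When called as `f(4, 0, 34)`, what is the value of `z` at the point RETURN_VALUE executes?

LOAD_FAST c → push 34. Stack: [34]
LOAD_CONST → push 4. Stack: [34, 4]
BINARY_OP % → 34 % 4 = 2. Stack: [2]
LOAD_CONST → push 5. Stack: [2, 5]
LOAD_FAST b → push 0. Stack: [2, 5, 0]
BINARY_OP - → 5 - 0 = 5. Stack: [2, 5]
BINARY_OP ^ → 2 ^ 5 = 7. Stack: [7]
STORE_FAST q → q=7. Stack: []
LOAD_FAST_LOAD_FAST c,q → push 34,7. Stack: [34, 7]
BINARY_OP * → 34 * 7 = 238. Stack: [238]
STORE_FAST z → z=238. Stack: []
LOAD_CONST → push 19. Stack: [19]
STORE_FAST r → r=19. Stack: []
LOAD_FAST_LOAD_FAST c,c → push 34,34. Stack: [34, 34]
BINARY_OP + → 34 + 34 = 68. Stack: [68]
LOAD_FAST r → push 19. Stack: [68, 19]
BINARY_OP * → 68 * 19 = 1292. Stack: [1292]
STORE_FAST r → r=1292. Stack: []
LOAD_FAST b → push 0. Stack: [0]
LOAD_CONST → push 11. Stack: [0, 11]
BINARY_OP - → 0 - 11 = -11. Stack: [-11]
LOAD_FAST r → push 1292. Stack: [-11, 1292]
BINARY_OP + → -11 + 1292 = 1281. Stack: [1281]
STORE_FAST y → y=1281. Stack: []
LOAD_FAST q → push 7. Stack: [7]
RETURN_VALUE → return 7.

238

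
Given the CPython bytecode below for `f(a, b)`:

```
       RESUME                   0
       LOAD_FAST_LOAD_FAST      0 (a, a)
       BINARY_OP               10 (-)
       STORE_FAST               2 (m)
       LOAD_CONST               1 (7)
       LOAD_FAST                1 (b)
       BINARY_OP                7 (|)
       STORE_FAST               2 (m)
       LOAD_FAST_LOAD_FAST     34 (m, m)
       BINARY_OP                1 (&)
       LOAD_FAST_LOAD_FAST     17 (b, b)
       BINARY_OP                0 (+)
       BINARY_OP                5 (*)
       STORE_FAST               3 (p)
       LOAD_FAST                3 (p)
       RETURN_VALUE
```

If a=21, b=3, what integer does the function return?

42

LOAD_FAST_LOAD_FAST a,a → push 21,21. Stack: [21, 21]
BINARY_OP - → 21 - 21 = 0. Stack: [0]
STORE_FAST m → m=0. Stack: []
LOAD_CONST → push 7. Stack: [7]
LOAD_FAST b → push 3. Stack: [7, 3]
BINARY_OP | → 7 | 3 = 7. Stack: [7]
STORE_FAST m → m=7. Stack: []
LOAD_FAST_LOAD_FAST m,m → push 7,7. Stack: [7, 7]
BINARY_OP & → 7 & 7 = 7. Stack: [7]
LOAD_FAST_LOAD_FAST b,b → push 3,3. Stack: [7, 3, 3]
BINARY_OP + → 3 + 3 = 6. Stack: [7, 6]
BINARY_OP * → 7 * 6 = 42. Stack: [42]
STORE_FAST p → p=42. Stack: []
LOAD_FAST p → push 42. Stack: [42]
RETURN_VALUE → return 42.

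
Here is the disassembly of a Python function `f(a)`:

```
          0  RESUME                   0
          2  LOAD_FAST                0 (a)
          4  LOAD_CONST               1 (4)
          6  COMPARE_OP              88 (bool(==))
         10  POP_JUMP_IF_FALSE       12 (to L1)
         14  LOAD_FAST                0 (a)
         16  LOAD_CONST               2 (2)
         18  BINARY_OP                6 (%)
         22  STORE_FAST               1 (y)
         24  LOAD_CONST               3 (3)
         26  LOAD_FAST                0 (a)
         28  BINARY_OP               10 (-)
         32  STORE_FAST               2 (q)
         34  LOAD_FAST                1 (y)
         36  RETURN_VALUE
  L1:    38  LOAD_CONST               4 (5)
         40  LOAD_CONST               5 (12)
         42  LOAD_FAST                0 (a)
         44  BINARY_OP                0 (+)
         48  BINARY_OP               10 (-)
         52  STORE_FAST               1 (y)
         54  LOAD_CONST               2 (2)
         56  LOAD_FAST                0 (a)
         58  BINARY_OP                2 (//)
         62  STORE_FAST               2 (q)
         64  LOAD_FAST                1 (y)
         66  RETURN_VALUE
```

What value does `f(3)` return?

LOAD_FAST a → push 3. Stack: [3]
LOAD_CONST → push 4. Stack: [3, 4]
COMPARE_OP bool(==) → 3 vs 4 = False. Stack: [False]
POP_JUMP_IF_FALSE → pop False; jump. Stack: []
LOAD_CONST → push 5. Stack: [5]
LOAD_CONST → push 12. Stack: [5, 12]
LOAD_FAST a → push 3. Stack: [5, 12, 3]
BINARY_OP + → 12 + 3 = 15. Stack: [5, 15]
BINARY_OP - → 5 - 15 = -10. Stack: [-10]
STORE_FAST y → y=-10. Stack: []
LOAD_CONST → push 2. Stack: [2]
LOAD_FAST a → push 3. Stack: [2, 3]
BINARY_OP // → 2 // 3 = 0. Stack: [0]
STORE_FAST q → q=0. Stack: []
LOAD_FAST y → push -10. Stack: [-10]
RETURN_VALUE → return -10.

-10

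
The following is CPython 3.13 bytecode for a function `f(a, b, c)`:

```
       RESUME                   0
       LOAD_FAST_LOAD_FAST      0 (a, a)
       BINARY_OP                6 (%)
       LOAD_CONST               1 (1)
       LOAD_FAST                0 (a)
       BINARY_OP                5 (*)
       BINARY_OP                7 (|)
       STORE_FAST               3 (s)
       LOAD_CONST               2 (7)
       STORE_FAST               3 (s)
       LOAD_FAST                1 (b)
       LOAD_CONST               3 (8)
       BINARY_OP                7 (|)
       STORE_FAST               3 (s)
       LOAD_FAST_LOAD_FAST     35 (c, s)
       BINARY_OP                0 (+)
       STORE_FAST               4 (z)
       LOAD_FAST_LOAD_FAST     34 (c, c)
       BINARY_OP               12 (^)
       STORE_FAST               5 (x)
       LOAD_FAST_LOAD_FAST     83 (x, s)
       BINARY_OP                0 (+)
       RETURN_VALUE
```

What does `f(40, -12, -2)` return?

LOAD_FAST_LOAD_FAST a,a → push 40,40. Stack: [40, 40]
BINARY_OP % → 40 % 40 = 0. Stack: [0]
LOAD_CONST → push 1. Stack: [0, 1]
LOAD_FAST a → push 40. Stack: [0, 1, 40]
BINARY_OP * → 1 * 40 = 40. Stack: [0, 40]
BINARY_OP | → 0 | 40 = 40. Stack: [40]
STORE_FAST s → s=40. Stack: []
LOAD_CONST → push 7. Stack: [7]
STORE_FAST s → s=7. Stack: []
LOAD_FAST b → push -12. Stack: [-12]
LOAD_CONST → push 8. Stack: [-12, 8]
BINARY_OP | → -12 | 8 = -4. Stack: [-4]
STORE_FAST s → s=-4. Stack: []
LOAD_FAST_LOAD_FAST c,s → push -2,-4. Stack: [-2, -4]
BINARY_OP + → -2 + -4 = -6. Stack: [-6]
STORE_FAST z → z=-6. Stack: []
LOAD_FAST_LOAD_FAST c,c → push -2,-2. Stack: [-2, -2]
BINARY_OP ^ → -2 ^ -2 = 0. Stack: [0]
STORE_FAST x → x=0. Stack: []
LOAD_FAST_LOAD_FAST x,s → push 0,-4. Stack: [0, -4]
BINARY_OP + → 0 + -4 = -4. Stack: [-4]
RETURN_VALUE → return -4.

-4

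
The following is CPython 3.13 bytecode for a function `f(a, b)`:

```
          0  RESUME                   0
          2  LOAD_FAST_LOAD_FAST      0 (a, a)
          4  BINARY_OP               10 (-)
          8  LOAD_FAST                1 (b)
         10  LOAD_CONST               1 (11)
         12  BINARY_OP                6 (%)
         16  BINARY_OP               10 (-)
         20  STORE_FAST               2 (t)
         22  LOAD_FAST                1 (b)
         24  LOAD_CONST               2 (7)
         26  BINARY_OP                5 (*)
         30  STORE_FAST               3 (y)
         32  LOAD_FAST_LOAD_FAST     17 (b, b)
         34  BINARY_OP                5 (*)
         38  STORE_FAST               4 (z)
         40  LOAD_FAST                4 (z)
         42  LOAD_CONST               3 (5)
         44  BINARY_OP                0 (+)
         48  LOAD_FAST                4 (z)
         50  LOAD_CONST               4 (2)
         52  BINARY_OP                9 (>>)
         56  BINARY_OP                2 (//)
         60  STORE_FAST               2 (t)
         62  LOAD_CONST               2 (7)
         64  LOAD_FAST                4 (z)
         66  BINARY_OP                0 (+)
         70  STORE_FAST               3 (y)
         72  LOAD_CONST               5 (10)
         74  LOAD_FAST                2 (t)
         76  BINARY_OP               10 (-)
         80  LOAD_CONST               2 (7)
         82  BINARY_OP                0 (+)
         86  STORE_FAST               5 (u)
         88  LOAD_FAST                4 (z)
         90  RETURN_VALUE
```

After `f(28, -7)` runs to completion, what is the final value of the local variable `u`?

13

LOAD_FAST_LOAD_FAST a,a → push 28,28. Stack: [28, 28]
BINARY_OP - → 28 - 28 = 0. Stack: [0]
LOAD_FAST b → push -7. Stack: [0, -7]
LOAD_CONST → push 11. Stack: [0, -7, 11]
BINARY_OP % → -7 % 11 = 4. Stack: [0, 4]
BINARY_OP - → 0 - 4 = -4. Stack: [-4]
STORE_FAST t → t=-4. Stack: []
LOAD_FAST b → push -7. Stack: [-7]
LOAD_CONST → push 7. Stack: [-7, 7]
BINARY_OP * → -7 * 7 = -49. Stack: [-49]
STORE_FAST y → y=-49. Stack: []
LOAD_FAST_LOAD_FAST b,b → push -7,-7. Stack: [-7, -7]
BINARY_OP * → -7 * -7 = 49. Stack: [49]
STORE_FAST z → z=49. Stack: []
LOAD_FAST z → push 49. Stack: [49]
LOAD_CONST → push 5. Stack: [49, 5]
BINARY_OP + → 49 + 5 = 54. Stack: [54]
LOAD_FAST z → push 49. Stack: [54, 49]
LOAD_CONST → push 2. Stack: [54, 49, 2]
BINARY_OP >> → 49 >> 2 = 12. Stack: [54, 12]
BINARY_OP // → 54 // 12 = 4. Stack: [4]
STORE_FAST t → t=4. Stack: []
LOAD_CONST → push 7. Stack: [7]
LOAD_FAST z → push 49. Stack: [7, 49]
BINARY_OP + → 7 + 49 = 56. Stack: [56]
STORE_FAST y → y=56. Stack: []
LOAD_CONST → push 10. Stack: [10]
LOAD_FAST t → push 4. Stack: [10, 4]
BINARY_OP - → 10 - 4 = 6. Stack: [6]
LOAD_CONST → push 7. Stack: [6, 7]
BINARY_OP + → 6 + 7 = 13. Stack: [13]
STORE_FAST u → u=13. Stack: []
LOAD_FAST z → push 49. Stack: [49]
RETURN_VALUE → return 49.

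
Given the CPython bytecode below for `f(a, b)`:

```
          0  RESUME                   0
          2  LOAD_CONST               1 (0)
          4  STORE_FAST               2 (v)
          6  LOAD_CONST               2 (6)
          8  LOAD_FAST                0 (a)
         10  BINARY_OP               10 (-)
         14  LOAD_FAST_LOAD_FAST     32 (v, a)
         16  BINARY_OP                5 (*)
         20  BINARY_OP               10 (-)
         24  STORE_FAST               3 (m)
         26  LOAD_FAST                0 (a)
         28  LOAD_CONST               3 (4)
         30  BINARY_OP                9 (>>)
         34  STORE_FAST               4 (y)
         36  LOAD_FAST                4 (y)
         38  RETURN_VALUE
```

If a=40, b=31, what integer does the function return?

LOAD_CONST → push 0. Stack: [0]
STORE_FAST v → v=0. Stack: []
LOAD_CONST → push 6. Stack: [6]
LOAD_FAST a → push 40. Stack: [6, 40]
BINARY_OP - → 6 - 40 = -34. Stack: [-34]
LOAD_FAST_LOAD_FAST v,a → push 0,40. Stack: [-34, 0, 40]
BINARY_OP * → 0 * 40 = 0. Stack: [-34, 0]
BINARY_OP - → -34 - 0 = -34. Stack: [-34]
STORE_FAST m → m=-34. Stack: []
LOAD_FAST a → push 40. Stack: [40]
LOAD_CONST → push 4. Stack: [40, 4]
BINARY_OP >> → 40 >> 4 = 2. Stack: [2]
STORE_FAST y → y=2. Stack: []
LOAD_FAST y → push 2. Stack: [2]
RETURN_VALUE → return 2.

2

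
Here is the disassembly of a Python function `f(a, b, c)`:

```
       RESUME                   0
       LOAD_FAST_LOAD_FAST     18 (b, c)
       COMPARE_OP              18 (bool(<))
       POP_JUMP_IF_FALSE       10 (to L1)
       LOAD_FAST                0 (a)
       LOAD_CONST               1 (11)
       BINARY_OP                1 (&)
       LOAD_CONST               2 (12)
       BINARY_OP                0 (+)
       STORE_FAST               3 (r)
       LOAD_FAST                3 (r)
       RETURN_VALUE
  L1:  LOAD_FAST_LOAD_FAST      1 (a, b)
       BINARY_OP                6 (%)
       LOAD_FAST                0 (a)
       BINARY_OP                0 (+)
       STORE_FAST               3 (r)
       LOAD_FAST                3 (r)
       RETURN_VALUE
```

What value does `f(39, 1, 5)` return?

LOAD_FAST_LOAD_FAST b,c → push 1,5. Stack: [1, 5]
COMPARE_OP bool(<) → 1 vs 5 = True. Stack: [True]
POP_JUMP_IF_FALSE → pop True; no jump. Stack: []
LOAD_FAST a → push 39. Stack: [39]
LOAD_CONST → push 11. Stack: [39, 11]
BINARY_OP & → 39 & 11 = 3. Stack: [3]
LOAD_CONST → push 12. Stack: [3, 12]
BINARY_OP + → 3 + 12 = 15. Stack: [15]
STORE_FAST r → r=15. Stack: []
LOAD_FAST r → push 15. Stack: [15]
RETURN_VALUE → return 15.

15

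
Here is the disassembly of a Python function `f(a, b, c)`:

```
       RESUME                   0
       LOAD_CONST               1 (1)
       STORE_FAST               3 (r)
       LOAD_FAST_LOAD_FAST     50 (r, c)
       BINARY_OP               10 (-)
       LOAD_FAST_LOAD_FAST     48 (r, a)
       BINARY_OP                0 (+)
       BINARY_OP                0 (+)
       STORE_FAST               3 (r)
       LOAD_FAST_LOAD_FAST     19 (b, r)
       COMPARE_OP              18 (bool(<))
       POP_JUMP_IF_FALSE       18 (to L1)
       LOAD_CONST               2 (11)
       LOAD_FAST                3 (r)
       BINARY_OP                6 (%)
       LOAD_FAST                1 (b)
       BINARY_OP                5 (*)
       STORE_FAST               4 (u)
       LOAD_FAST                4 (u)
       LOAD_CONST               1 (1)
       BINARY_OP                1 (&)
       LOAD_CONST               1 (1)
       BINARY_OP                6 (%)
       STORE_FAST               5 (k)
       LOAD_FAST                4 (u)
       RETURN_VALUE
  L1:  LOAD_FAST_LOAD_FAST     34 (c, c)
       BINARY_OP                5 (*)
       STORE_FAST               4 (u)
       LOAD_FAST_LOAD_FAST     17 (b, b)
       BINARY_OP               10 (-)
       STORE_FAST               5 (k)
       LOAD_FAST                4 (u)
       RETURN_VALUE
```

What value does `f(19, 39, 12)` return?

LOAD_CONST → push 1. Stack: [1]
STORE_FAST r → r=1. Stack: []
LOAD_FAST_LOAD_FAST r,c → push 1,12. Stack: [1, 12]
BINARY_OP - → 1 - 12 = -11. Stack: [-11]
LOAD_FAST_LOAD_FAST r,a → push 1,19. Stack: [-11, 1, 19]
BINARY_OP + → 1 + 19 = 20. Stack: [-11, 20]
BINARY_OP + → -11 + 20 = 9. Stack: [9]
STORE_FAST r → r=9. Stack: []
LOAD_FAST_LOAD_FAST b,r → push 39,9. Stack: [39, 9]
COMPARE_OP bool(<) → 39 vs 9 = False. Stack: [False]
POP_JUMP_IF_FALSE → pop False; jump. Stack: []
LOAD_FAST_LOAD_FAST c,c → push 12,12. Stack: [12, 12]
BINARY_OP * → 12 * 12 = 144. Stack: [144]
STORE_FAST u → u=144. Stack: []
LOAD_FAST_LOAD_FAST b,b → push 39,39. Stack: [39, 39]
BINARY_OP - → 39 - 39 = 0. Stack: [0]
STORE_FAST k → k=0. Stack: []
LOAD_FAST u → push 144. Stack: [144]
RETURN_VALUE → return 144.

144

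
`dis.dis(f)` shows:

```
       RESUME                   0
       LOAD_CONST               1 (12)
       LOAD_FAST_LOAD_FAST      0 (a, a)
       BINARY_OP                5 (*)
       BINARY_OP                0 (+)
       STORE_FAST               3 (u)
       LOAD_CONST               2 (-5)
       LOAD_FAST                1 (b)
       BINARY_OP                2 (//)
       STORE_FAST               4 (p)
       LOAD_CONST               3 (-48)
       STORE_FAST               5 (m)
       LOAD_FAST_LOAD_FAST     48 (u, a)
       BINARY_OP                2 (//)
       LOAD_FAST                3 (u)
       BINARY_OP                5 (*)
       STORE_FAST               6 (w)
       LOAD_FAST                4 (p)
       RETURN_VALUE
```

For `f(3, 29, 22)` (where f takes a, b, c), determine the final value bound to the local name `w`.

147

LOAD_CONST → push 12. Stack: [12]
LOAD_FAST_LOAD_FAST a,a → push 3,3. Stack: [12, 3, 3]
BINARY_OP * → 3 * 3 = 9. Stack: [12, 9]
BINARY_OP + → 12 + 9 = 21. Stack: [21]
STORE_FAST u → u=21. Stack: []
LOAD_CONST → push -5. Stack: [-5]
LOAD_FAST b → push 29. Stack: [-5, 29]
BINARY_OP // → -5 // 29 = -1. Stack: [-1]
STORE_FAST p → p=-1. Stack: []
LOAD_CONST → push -48. Stack: [-48]
STORE_FAST m → m=-48. Stack: []
LOAD_FAST_LOAD_FAST u,a → push 21,3. Stack: [21, 3]
BINARY_OP // → 21 // 3 = 7. Stack: [7]
LOAD_FAST u → push 21. Stack: [7, 21]
BINARY_OP * → 7 * 21 = 147. Stack: [147]
STORE_FAST w → w=147. Stack: []
LOAD_FAST p → push -1. Stack: [-1]
RETURN_VALUE → return -1.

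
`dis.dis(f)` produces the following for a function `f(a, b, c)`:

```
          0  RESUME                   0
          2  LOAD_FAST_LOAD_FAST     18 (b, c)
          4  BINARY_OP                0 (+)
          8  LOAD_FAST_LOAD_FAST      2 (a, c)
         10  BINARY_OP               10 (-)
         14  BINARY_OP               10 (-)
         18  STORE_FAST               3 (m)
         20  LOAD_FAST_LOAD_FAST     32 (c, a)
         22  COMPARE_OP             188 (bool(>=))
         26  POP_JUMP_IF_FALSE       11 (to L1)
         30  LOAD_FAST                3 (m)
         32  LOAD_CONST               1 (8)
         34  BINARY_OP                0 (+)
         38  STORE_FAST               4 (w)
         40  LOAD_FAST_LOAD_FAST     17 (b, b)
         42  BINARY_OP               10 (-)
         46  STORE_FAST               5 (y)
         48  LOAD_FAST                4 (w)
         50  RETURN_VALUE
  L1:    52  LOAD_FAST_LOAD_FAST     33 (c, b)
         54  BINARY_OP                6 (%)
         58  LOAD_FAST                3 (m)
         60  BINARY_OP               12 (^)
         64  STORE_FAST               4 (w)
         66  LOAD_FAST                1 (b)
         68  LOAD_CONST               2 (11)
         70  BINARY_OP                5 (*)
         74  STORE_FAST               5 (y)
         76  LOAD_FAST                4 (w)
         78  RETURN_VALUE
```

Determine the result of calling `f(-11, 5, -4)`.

16

LOAD_FAST_LOAD_FAST b,c → push 5,-4. Stack: [5, -4]
BINARY_OP + → 5 + -4 = 1. Stack: [1]
LOAD_FAST_LOAD_FAST a,c → push -11,-4. Stack: [1, -11, -4]
BINARY_OP - → -11 - -4 = -7. Stack: [1, -7]
BINARY_OP - → 1 - -7 = 8. Stack: [8]
STORE_FAST m → m=8. Stack: []
LOAD_FAST_LOAD_FAST c,a → push -4,-11. Stack: [-4, -11]
COMPARE_OP bool(>=) → -4 vs -11 = True. Stack: [True]
POP_JUMP_IF_FALSE → pop True; no jump. Stack: []
LOAD_FAST m → push 8. Stack: [8]
LOAD_CONST → push 8. Stack: [8, 8]
BINARY_OP + → 8 + 8 = 16. Stack: [16]
STORE_FAST w → w=16. Stack: []
LOAD_FAST_LOAD_FAST b,b → push 5,5. Stack: [5, 5]
BINARY_OP - → 5 - 5 = 0. Stack: [0]
STORE_FAST y → y=0. Stack: []
LOAD_FAST w → push 16. Stack: [16]
RETURN_VALUE → return 16.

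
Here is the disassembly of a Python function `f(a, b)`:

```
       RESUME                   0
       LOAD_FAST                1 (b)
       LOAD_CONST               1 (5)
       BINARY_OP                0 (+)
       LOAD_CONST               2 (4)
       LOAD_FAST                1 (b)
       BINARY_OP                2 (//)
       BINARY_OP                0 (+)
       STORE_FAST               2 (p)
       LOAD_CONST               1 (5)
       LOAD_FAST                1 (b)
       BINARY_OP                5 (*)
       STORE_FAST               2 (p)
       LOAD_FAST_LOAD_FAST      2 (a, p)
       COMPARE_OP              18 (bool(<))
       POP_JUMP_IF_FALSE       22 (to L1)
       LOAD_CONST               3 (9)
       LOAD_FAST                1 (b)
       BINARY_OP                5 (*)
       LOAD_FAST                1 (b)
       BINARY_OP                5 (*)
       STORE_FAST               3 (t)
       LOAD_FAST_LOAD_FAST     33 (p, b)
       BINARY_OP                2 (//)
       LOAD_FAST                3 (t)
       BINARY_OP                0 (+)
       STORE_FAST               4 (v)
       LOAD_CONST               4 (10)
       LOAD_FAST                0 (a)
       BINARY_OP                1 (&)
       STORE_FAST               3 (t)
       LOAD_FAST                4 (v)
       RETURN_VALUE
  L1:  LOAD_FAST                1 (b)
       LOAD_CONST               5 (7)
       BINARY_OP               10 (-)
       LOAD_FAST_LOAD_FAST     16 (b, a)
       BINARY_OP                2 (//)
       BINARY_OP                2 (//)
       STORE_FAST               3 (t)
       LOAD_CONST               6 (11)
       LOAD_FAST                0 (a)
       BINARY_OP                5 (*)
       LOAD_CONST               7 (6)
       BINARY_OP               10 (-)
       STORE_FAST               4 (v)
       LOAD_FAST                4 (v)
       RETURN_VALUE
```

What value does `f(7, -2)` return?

71

LOAD_FAST b → push -2. Stack: [-2]
LOAD_CONST → push 5. Stack: [-2, 5]
BINARY_OP + → -2 + 5 = 3. Stack: [3]
LOAD_CONST → push 4. Stack: [3, 4]
LOAD_FAST b → push -2. Stack: [3, 4, -2]
BINARY_OP // → 4 // -2 = -2. Stack: [3, -2]
BINARY_OP + → 3 + -2 = 1. Stack: [1]
STORE_FAST p → p=1. Stack: []
LOAD_CONST → push 5. Stack: [5]
LOAD_FAST b → push -2. Stack: [5, -2]
BINARY_OP * → 5 * -2 = -10. Stack: [-10]
STORE_FAST p → p=-10. Stack: []
LOAD_FAST_LOAD_FAST a,p → push 7,-10. Stack: [7, -10]
COMPARE_OP bool(<) → 7 vs -10 = False. Stack: [False]
POP_JUMP_IF_FALSE → pop False; jump. Stack: []
LOAD_FAST b → push -2. Stack: [-2]
LOAD_CONST → push 7. Stack: [-2, 7]
BINARY_OP - → -2 - 7 = -9. Stack: [-9]
LOAD_FAST_LOAD_FAST b,a → push -2,7. Stack: [-9, -2, 7]
BINARY_OP // → -2 // 7 = -1. Stack: [-9, -1]
BINARY_OP // → -9 // -1 = 9. Stack: [9]
STORE_FAST t → t=9. Stack: []
LOAD_CONST → push 11. Stack: [11]
LOAD_FAST a → push 7. Stack: [11, 7]
BINARY_OP * → 11 * 7 = 77. Stack: [77]
LOAD_CONST → push 6. Stack: [77, 6]
BINARY_OP - → 77 - 6 = 71. Stack: [71]
STORE_FAST v → v=71. Stack: []
LOAD_FAST v → push 71. Stack: [71]
RETURN_VALUE → return 71.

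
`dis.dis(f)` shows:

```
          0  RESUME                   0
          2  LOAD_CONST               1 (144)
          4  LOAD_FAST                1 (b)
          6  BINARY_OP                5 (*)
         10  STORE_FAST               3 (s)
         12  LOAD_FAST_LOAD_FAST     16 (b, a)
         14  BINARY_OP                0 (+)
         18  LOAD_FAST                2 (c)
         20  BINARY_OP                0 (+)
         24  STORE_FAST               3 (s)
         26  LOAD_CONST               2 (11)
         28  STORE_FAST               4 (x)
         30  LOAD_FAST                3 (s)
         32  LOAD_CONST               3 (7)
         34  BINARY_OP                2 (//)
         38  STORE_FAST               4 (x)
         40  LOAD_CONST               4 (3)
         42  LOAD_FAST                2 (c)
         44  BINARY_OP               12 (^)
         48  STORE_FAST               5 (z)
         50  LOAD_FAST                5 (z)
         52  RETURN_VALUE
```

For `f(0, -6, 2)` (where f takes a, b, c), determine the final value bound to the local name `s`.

LOAD_CONST → push 144. Stack: [144]
LOAD_FAST b → push -6. Stack: [144, -6]
BINARY_OP * → 144 * -6 = -864. Stack: [-864]
STORE_FAST s → s=-864. Stack: []
LOAD_FAST_LOAD_FAST b,a → push -6,0. Stack: [-6, 0]
BINARY_OP + → -6 + 0 = -6. Stack: [-6]
LOAD_FAST c → push 2. Stack: [-6, 2]
BINARY_OP + → -6 + 2 = -4. Stack: [-4]
STORE_FAST s → s=-4. Stack: []
LOAD_CONST → push 11. Stack: [11]
STORE_FAST x → x=11. Stack: []
LOAD_FAST s → push -4. Stack: [-4]
LOAD_CONST → push 7. Stack: [-4, 7]
BINARY_OP // → -4 // 7 = -1. Stack: [-1]
STORE_FAST x → x=-1. Stack: []
LOAD_CONST → push 3. Stack: [3]
LOAD_FAST c → push 2. Stack: [3, 2]
BINARY_OP ^ → 3 ^ 2 = 1. Stack: [1]
STORE_FAST z → z=1. Stack: []
LOAD_FAST z → push 1. Stack: [1]
RETURN_VALUE → return 1.

-4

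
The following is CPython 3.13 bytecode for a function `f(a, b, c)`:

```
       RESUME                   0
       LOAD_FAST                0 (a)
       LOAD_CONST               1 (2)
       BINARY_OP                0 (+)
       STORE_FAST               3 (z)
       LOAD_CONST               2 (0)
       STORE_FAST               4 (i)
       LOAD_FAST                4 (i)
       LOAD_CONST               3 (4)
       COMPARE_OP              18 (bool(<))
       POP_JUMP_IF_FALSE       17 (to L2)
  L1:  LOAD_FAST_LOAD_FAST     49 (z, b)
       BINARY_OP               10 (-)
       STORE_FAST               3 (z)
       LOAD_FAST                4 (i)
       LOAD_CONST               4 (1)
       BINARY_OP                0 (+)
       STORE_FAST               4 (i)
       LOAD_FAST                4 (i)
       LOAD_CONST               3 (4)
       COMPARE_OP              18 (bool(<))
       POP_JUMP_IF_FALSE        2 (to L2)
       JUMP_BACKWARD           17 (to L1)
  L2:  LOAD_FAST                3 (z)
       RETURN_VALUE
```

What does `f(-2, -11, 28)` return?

44

LOAD_FAST a → push -2. Stack: [-2]
LOAD_CONST → push 2. Stack: [-2, 2]
BINARY_OP + → -2 + 2 = 0. Stack: [0]
STORE_FAST z → z=0. Stack: []
LOAD_CONST → push 0. Stack: [0]
STORE_FAST i → i=0. Stack: []
LOAD_FAST i → push 0. Stack: [0]
LOAD_CONST → push 4. Stack: [0, 4]
COMPARE_OP bool(<) → 0 vs 4 = True. Stack: [True]
POP_JUMP_IF_FALSE → pop True; no jump. Stack: []
LOAD_FAST_LOAD_FAST z,b → push 0,-11. Stack: [0, -11]
BINARY_OP - → 0 - -11 = 11. Stack: [11]
STORE_FAST z → z=11. Stack: []
LOAD_FAST i → push 0. Stack: [0]
LOAD_CONST → push 1. Stack: [0, 1]
BINARY_OP + → 0 + 1 = 1. Stack: [1]
STORE_FAST i → i=1. Stack: []
LOAD_FAST i → push 1. Stack: [1]
LOAD_CONST → push 4. Stack: [1, 4]
COMPARE_OP bool(<) → 1 vs 4 = True. Stack: [True]
POP_JUMP_IF_FALSE → pop True; no jump. Stack: []
LOAD_FAST_LOAD_FAST z,b → push 11,-11. Stack: [11, -11]
BINARY_OP - → 11 - -11 = 22. Stack: [22]
STORE_FAST z → z=22. Stack: []
LOAD_FAST i → push 1. Stack: [1]
LOAD_CONST → push 1. Stack: [1, 1]
BINARY_OP + → 1 + 1 = 2. Stack: [2]
STORE_FAST i → i=2. Stack: []
LOAD_FAST i → push 2. Stack: [2]
LOAD_CONST → push 4. Stack: [2, 4]
COMPARE_OP bool(<) → 2 vs 4 = True. Stack: [True]
POP_JUMP_IF_FALSE → pop True; no jump. Stack: []
LOAD_FAST_LOAD_FAST z,b → push 22,-11. Stack: [22, -11]
BINARY_OP - → 22 - -11 = 33. Stack: [33]
STORE_FAST z → z=33. Stack: []
LOAD_FAST i → push 2. Stack: [2]
LOAD_CONST → push 1. Stack: [2, 1]
BINARY_OP + → 2 + 1 = 3. Stack: [3]
STORE_FAST i → i=3. Stack: []
LOAD_FAST i → push 3. Stack: [3]
LOAD_CONST → push 4. Stack: [3, 4]
COMPARE_OP bool(<) → 3 vs 4 = True. Stack: [True]
POP_JUMP_IF_FALSE → pop True; no jump. Stack: []
LOAD_FAST_LOAD_FAST z,b → push 33,-11. Stack: [33, -11]
BINARY_OP - → 33 - -11 = 44. Stack: [44]
STORE_FAST z → z=44. Stack: []
LOAD_FAST i → push 3. Stack: [3]
LOAD_CONST → push 1. Stack: [3, 1]
BINARY_OP + → 3 + 1 = 4. Stack: [4]
STORE_FAST i → i=4. Stack: []
LOAD_FAST i → push 4. Stack: [4]
LOAD_CONST → push 4. Stack: [4, 4]
COMPARE_OP bool(<) → 4 vs 4 = False. Stack: [False]
POP_JUMP_IF_FALSE → pop False; jump. Stack: []
LOAD_FAST z → push 44. Stack: [44]
RETURN_VALUE → return 44.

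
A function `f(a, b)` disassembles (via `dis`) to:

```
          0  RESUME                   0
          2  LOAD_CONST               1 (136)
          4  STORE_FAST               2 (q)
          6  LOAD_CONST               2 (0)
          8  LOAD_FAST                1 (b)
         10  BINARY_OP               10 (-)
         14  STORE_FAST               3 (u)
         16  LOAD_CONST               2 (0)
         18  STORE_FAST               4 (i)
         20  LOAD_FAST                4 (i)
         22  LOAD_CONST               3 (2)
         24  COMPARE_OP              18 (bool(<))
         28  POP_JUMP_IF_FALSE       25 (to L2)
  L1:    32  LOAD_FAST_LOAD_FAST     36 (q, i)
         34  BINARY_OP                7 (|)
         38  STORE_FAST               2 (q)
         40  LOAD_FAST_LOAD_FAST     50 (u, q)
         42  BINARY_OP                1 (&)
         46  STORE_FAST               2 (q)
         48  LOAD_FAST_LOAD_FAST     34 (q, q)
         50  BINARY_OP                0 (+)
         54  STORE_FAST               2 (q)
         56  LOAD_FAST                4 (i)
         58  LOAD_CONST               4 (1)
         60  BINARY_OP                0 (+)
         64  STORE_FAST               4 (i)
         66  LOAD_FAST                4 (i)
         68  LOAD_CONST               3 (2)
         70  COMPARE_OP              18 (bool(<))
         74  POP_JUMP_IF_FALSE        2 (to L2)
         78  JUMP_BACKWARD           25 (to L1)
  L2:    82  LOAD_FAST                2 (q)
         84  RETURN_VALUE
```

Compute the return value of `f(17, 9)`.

514

LOAD_CONST → push 136. Stack: [136]
STORE_FAST q → q=136. Stack: []
LOAD_CONST → push 0. Stack: [0]
LOAD_FAST b → push 9. Stack: [0, 9]
BINARY_OP - → 0 - 9 = -9. Stack: [-9]
STORE_FAST u → u=-9. Stack: []
LOAD_CONST → push 0. Stack: [0]
STORE_FAST i → i=0. Stack: []
LOAD_FAST i → push 0. Stack: [0]
LOAD_CONST → push 2. Stack: [0, 2]
COMPARE_OP bool(<) → 0 vs 2 = True. Stack: [True]
POP_JUMP_IF_FALSE → pop True; no jump. Stack: []
LOAD_FAST_LOAD_FAST q,i → push 136,0. Stack: [136, 0]
BINARY_OP | → 136 | 0 = 136. Stack: [136]
STORE_FAST q → q=136. Stack: []
LOAD_FAST_LOAD_FAST u,q → push -9,136. Stack: [-9, 136]
BINARY_OP & → -9 & 136 = 128. Stack: [128]
STORE_FAST q → q=128. Stack: []
LOAD_FAST_LOAD_FAST q,q → push 128,128. Stack: [128, 128]
BINARY_OP + → 128 + 128 = 256. Stack: [256]
STORE_FAST q → q=256. Stack: []
LOAD_FAST i → push 0. Stack: [0]
LOAD_CONST → push 1. Stack: [0, 1]
BINARY_OP + → 0 + 1 = 1. Stack: [1]
STORE_FAST i → i=1. Stack: []
LOAD_FAST i → push 1. Stack: [1]
LOAD_CONST → push 2. Stack: [1, 2]
COMPARE_OP bool(<) → 1 vs 2 = True. Stack: [True]
POP_JUMP_IF_FALSE → pop True; no jump. Stack: []
LOAD_FAST_LOAD_FAST q,i → push 256,1. Stack: [256, 1]
BINARY_OP | → 256 | 1 = 257. Stack: [257]
STORE_FAST q → q=257. Stack: []
LOAD_FAST_LOAD_FAST u,q → push -9,257. Stack: [-9, 257]
BINARY_OP & → -9 & 257 = 257. Stack: [257]
STORE_FAST q → q=257. Stack: []
LOAD_FAST_LOAD_FAST q,q → push 257,257. Stack: [257, 257]
BINARY_OP + → 257 + 257 = 514. Stack: [514]
STORE_FAST q → q=514. Stack: []
LOAD_FAST i → push 1. Stack: [1]
LOAD_CONST → push 1. Stack: [1, 1]
BINARY_OP + → 1 + 1 = 2. Stack: [2]
STORE_FAST i → i=2. Stack: []
LOAD_FAST i → push 2. Stack: [2]
LOAD_CONST → push 2. Stack: [2, 2]
COMPARE_OP bool(<) → 2 vs 2 = False. Stack: [False]
POP_JUMP_IF_FALSE → pop False; jump. Stack: []
LOAD_FAST q → push 514. Stack: [514]
RETURN_VALUE → return 514.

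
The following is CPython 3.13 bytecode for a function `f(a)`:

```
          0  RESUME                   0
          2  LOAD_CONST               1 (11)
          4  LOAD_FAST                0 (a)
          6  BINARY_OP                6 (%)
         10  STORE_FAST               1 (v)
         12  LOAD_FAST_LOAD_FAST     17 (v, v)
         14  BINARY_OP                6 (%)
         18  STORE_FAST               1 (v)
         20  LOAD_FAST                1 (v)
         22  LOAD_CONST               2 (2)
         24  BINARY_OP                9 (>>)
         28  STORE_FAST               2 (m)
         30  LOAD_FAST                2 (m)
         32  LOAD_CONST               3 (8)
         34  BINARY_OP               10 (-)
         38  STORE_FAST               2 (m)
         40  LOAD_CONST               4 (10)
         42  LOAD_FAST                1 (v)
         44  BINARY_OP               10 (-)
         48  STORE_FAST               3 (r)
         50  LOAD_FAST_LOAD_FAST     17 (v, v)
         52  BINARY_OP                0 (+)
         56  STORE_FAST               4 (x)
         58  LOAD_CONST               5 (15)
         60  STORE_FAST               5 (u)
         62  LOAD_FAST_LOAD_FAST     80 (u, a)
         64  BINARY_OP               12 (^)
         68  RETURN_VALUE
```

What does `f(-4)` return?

-13

LOAD_CONST → push 11. Stack: [11]
LOAD_FAST a → push -4. Stack: [11, -4]
BINARY_OP % → 11 % -4 = -1. Stack: [-1]
STORE_FAST v → v=-1. Stack: []
LOAD_FAST_LOAD_FAST v,v → push -1,-1. Stack: [-1, -1]
BINARY_OP % → -1 % -1 = 0. Stack: [0]
STORE_FAST v → v=0. Stack: []
LOAD_FAST v → push 0. Stack: [0]
LOAD_CONST → push 2. Stack: [0, 2]
BINARY_OP >> → 0 >> 2 = 0. Stack: [0]
STORE_FAST m → m=0. Stack: []
LOAD_FAST m → push 0. Stack: [0]
LOAD_CONST → push 8. Stack: [0, 8]
BINARY_OP - → 0 - 8 = -8. Stack: [-8]
STORE_FAST m → m=-8. Stack: []
LOAD_CONST → push 10. Stack: [10]
LOAD_FAST v → push 0. Stack: [10, 0]
BINARY_OP - → 10 - 0 = 10. Stack: [10]
STORE_FAST r → r=10. Stack: []
LOAD_FAST_LOAD_FAST v,v → push 0,0. Stack: [0, 0]
BINARY_OP + → 0 + 0 = 0. Stack: [0]
STORE_FAST x → x=0. Stack: []
LOAD_CONST → push 15. Stack: [15]
STORE_FAST u → u=15. Stack: []
LOAD_FAST_LOAD_FAST u,a → push 15,-4. Stack: [15, -4]
BINARY_OP ^ → 15 ^ -4 = -13. Stack: [-13]
RETURN_VALUE → return -13.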